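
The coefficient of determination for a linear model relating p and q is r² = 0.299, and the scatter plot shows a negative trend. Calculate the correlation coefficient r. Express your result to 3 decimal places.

-0.547

|r| = √0.299 = 0.547
The association is negative, so r = −0.547.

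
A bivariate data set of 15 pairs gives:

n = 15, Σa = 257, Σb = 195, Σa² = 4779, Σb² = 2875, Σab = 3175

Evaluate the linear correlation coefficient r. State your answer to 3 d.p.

r = (nΣab − ΣaΣb) / √[(nΣa² − (Σa)²)(nΣb² − (Σb)²)]
Numerator: 15×3175 − 257×195 = -2490
Denominator: √[(71685 − 66049)(43125 − 38025)] = √[5636 × 5100] = 5361.3058
r = -2490 / 5361.3058 ≈ -0.464

-0.464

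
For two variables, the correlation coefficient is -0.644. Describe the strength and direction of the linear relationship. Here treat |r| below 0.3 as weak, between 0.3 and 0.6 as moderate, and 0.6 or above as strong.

r = -0.644 < 0 so the relationship is negative.
|r| = 0.644, which falls in the strong range.

strong negative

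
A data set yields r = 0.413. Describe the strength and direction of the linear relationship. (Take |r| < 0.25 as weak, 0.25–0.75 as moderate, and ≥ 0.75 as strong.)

moderate positive

r = 0.413 > 0 so the relationship is positive.
|r| = 0.413, which falls in the moderate range.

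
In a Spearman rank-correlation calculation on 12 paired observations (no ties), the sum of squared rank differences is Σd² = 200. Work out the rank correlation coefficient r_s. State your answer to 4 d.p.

ρ = 1 − 6Σd² / [n(n²−1)] = 1 − 6×200 / (12×143)
  = 1 − 1200/1716 = 1 − 0.69930 ≈ 0.3007

0.3007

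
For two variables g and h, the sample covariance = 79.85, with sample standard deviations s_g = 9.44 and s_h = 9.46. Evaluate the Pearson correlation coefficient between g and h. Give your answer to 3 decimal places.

r = Cov(g,h) / (s_g · s_h) = 79.85 / (9.44 × 9.46)
  = 79.85 / 89.3024 ≈ 0.894

0.894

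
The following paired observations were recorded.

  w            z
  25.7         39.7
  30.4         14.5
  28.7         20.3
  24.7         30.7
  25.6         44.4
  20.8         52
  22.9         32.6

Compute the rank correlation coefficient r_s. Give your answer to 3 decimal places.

Rank w: 5, 7, 6, 3, 4, 1, 2
Rank z: 5, 1, 2, 3, 6, 7, 4
d = rank(w) − rank(z): 0, 6, 4, 0, -2, -6, -2; Σd² = 96
ρ = 1 − 6Σd² / [n(n²−1)] = 1 − 6×96 / (7×48) = 1 − 576/336 ≈ -0.714

-0.714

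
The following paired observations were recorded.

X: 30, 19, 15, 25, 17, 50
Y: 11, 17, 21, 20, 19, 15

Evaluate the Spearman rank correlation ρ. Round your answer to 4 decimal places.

-0.7714

Rank X: 5, 3, 1, 4, 2, 6
Rank Y: 1, 3, 6, 5, 4, 2
d = rank(X) − rank(Y): 4, 0, -5, -1, -2, 4; Σd² = 62
ρ = 1 − 6Σd² / [n(n²−1)] = 1 − 6×62 / (6×35) = 1 − 372/210 ≈ -0.7714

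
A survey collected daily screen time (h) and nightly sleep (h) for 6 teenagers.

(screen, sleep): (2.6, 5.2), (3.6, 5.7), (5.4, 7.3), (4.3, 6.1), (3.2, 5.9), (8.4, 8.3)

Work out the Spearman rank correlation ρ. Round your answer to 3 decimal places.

0.943

Rank screen: 1, 3, 5, 4, 2, 6
Rank sleep: 1, 2, 5, 4, 3, 6
d = rank(screen) − rank(sleep): 0, 1, 0, 0, -1, 0; Σd² = 2
ρ = 1 − 6Σd² / [n(n²−1)] = 1 − 6×2 / (6×35) = 1 − 12/210 ≈ 0.943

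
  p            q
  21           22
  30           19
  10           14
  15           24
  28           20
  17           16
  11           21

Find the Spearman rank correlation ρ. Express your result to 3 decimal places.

Rank p: 5, 7, 1, 3, 6, 4, 2
Rank q: 6, 3, 1, 7, 4, 2, 5
d = rank(p) − rank(q): -1, 4, 0, -4, 2, 2, -3; Σd² = 50
ρ = 1 − 6Σd² / [n(n²−1)] = 1 − 6×50 / (7×48) = 1 − 300/336 ≈ 0.107

0.107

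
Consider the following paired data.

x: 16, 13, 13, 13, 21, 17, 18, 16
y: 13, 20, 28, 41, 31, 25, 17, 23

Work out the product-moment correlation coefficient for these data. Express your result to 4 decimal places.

-0.1616

n = 8, Σx = 127, Σy = 198, Σx² = 2073, Σy² = 5438, Σxy = 3115
nΣxy − ΣxΣy = 24920 − 25146 = -226
nΣx² − (Σx)² = 16584 − 16129 = 455; nΣy² − (Σy)² = 43504 − 39204 = 4300
r = -226 / √(455 × 4300) = -226 / 1398.7494 ≈ -0.1616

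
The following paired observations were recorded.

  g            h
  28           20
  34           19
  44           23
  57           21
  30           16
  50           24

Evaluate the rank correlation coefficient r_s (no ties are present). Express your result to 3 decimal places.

0.657

Rank g: 1, 3, 4, 6, 2, 5
Rank h: 3, 2, 5, 4, 1, 6
d = rank(g) − rank(h): -2, 1, -1, 2, 1, -1; Σd² = 12
ρ = 1 − 6Σd² / [n(n²−1)] = 1 − 6×12 / (6×35) = 1 − 72/210 ≈ 0.657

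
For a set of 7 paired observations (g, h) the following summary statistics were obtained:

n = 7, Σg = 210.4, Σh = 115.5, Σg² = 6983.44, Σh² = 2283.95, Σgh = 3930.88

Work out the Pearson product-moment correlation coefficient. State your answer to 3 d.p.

0.920

r = (nΣgh − ΣgΣh) / √[(nΣg² − (Σg)²)(nΣh² − (Σh)²)]
Numerator: 7×3930.88 − 210.4×115.5 = 3214.96
Denominator: √[(48884.08 − 44268.16)(15987.65 − 13340.25)] = √[4615.92 × 2647.4] = 3495.7383
r = 3214.96 / 3495.7383 ≈ 0.920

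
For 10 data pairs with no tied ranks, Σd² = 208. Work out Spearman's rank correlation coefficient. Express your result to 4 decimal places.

ρ = 1 − 6Σd² / [n(n²−1)] = 1 − 6×208 / (10×99)
  = 1 − 1248/990 = 1 − 1.26061 ≈ -0.2606

-0.2606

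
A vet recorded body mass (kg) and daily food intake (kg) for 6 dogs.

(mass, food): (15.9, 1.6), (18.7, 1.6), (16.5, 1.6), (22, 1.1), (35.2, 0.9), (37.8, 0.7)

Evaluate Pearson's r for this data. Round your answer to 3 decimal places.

n = 6, Σx = 146.1, Σy = 7.5, Σx² = 4026.63, Σy² = 10.19, Σxy = 164.1
nΣxy − ΣxΣy = 984.6 − 1095.75 = -111.15
nΣx² − (Σx)² = 24159.78 − 21345.21 = 2814.57; nΣy² − (Σy)² = 61.14 − 56.25 = 4.89
r = -111.15 / √(2814.57 × 4.89) = -111.15 / 117.3169 ≈ -0.947

-0.947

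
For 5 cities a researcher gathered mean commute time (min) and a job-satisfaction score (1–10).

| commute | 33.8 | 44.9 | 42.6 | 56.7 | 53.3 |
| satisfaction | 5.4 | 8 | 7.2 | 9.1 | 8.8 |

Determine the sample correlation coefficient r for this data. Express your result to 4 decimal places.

n = 5, Σx = 231.3, Σy = 38.5, Σx² = 11028.99, Σy² = 305.25, Σxy = 1833.45
nΣxy − ΣxΣy = 9167.25 − 8905.05 = 262.2
nΣx² − (Σx)² = 55144.95 − 53499.69 = 1645.26; nΣy² − (Σy)² = 1526.25 − 1482.25 = 44
r = 262.2 / √(1645.26 × 44) = 262.2 / 269.0566 ≈ 0.9745

0.9745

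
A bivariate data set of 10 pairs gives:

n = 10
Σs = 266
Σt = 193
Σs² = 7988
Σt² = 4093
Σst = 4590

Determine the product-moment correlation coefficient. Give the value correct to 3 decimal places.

r = (nΣst − ΣsΣt) / √[(nΣs² − (Σs)²)(nΣt² − (Σt)²)]
Numerator: 10×4590 − 266×193 = -5438
Denominator: √[(79880 − 70756)(40930 − 37249)] = √[9124 × 3681] = 5795.2950
r = -5438 / 5795.2950 ≈ -0.938

-0.938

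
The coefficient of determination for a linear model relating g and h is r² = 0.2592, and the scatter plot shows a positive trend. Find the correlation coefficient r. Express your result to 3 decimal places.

0.509

|r| = √0.2592 = 0.509
The association is positive, so r = 0.509.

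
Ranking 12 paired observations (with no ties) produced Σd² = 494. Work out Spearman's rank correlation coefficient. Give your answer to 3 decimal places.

-0.727

ρ = 1 − 6Σd² / [n(n²−1)] = 1 − 6×494 / (12×143)
  = 1 − 2964/1716 = 1 − 1.7273 ≈ -0.727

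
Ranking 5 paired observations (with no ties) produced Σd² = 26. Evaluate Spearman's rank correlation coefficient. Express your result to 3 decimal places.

-0.300

ρ = 1 − 6Σd² / [n(n²−1)] = 1 − 6×26 / (5×24)
  = 1 − 156/120 = 1 − 1.3000 ≈ -0.300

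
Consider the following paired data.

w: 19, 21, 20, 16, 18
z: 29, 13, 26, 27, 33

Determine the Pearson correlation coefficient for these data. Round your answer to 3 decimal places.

n = 5, Σw = 94, Σz = 128, Σw² = 1782, Σz² = 3504, Σwz = 2370
nΣwz − ΣwΣz = 11850 − 12032 = -182
nΣw² − (Σw)² = 8910 − 8836 = 74; nΣz² − (Σz)² = 17520 − 16384 = 1136
r = -182 / √(74 × 1136) = -182 / 289.9379 ≈ -0.628

-0.628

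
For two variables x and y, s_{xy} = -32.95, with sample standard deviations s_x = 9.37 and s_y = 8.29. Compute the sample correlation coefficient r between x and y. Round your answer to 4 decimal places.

r = Cov(x,y) / (s_x · s_y) = -32.95 / (9.37 × 8.29)
  = -32.95 / 77.6773 ≈ -0.4242

-0.4242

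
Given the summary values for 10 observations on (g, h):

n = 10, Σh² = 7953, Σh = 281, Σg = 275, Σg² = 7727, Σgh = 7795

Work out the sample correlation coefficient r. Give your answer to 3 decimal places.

r = (nΣgh − ΣgΣh) / √[(nΣg² − (Σg)²)(nΣh² − (Σh)²)]
Numerator: 10×7795 − 275×281 = 675
Denominator: √[(77270 − 75625)(79530 − 78961)] = √[1645 × 569] = 967.4735
r = 675 / 967.4735 ≈ 0.698

0.698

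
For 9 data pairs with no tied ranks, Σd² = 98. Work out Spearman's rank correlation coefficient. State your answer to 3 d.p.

0.183

ρ = 1 − 6Σd² / [n(n²−1)] = 1 − 6×98 / (9×80)
  = 1 − 588/720 = 1 − 0.8167 ≈ 0.183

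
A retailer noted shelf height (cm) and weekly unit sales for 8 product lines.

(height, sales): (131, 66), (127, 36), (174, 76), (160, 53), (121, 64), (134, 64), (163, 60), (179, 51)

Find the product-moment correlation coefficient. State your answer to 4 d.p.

n = 8, Σx = 1189, Σy = 470, Σx² = 180373, Σy² = 28630, Σxy = 70151
nΣxy − ΣxΣy = 561208 − 558830 = 2378
nΣx² − (Σx)² = 1442984 − 1413721 = 29263; nΣy² − (Σy)² = 229040 − 220900 = 8140
r = 2378 / √(29263 × 8140) = 2378 / 15433.7559 ≈ 0.1541

0.1541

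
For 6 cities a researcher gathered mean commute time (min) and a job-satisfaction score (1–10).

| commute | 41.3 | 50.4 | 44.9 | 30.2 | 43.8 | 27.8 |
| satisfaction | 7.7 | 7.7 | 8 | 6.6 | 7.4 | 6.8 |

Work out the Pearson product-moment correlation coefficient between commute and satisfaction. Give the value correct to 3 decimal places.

n = 6, Σx = 238.4, Σy = 44.2, Σx² = 9865.18, Σy² = 327.14, Σxy = 1777.77
nΣxy − ΣxΣy = 10666.62 − 10537.28 = 129.34
nΣx² − (Σx)² = 59191.08 − 56834.56 = 2356.52; nΣy² − (Σy)² = 1962.84 − 1953.64 = 9.2
r = 129.34 / √(2356.52 × 9.2) = 129.34 / 147.2412 ≈ 0.878

0.878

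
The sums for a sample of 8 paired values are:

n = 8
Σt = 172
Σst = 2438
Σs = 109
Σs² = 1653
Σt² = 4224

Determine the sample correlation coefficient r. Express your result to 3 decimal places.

0.318

r = (nΣst − ΣsΣt) / √[(nΣs² − (Σs)²)(nΣt² − (Σt)²)]
Numerator: 8×2438 − 109×172 = 756
Denominator: √[(13224 − 11881)(33792 − 29584)] = √[1343 × 4208] = 2377.2556
r = 756 / 2377.2556 ≈ 0.318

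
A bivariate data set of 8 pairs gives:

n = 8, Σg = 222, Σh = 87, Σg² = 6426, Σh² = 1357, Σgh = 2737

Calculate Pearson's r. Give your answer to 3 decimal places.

0.977

r = (nΣgh − ΣgΣh) / √[(nΣg² − (Σg)²)(nΣh² − (Σh)²)]
Numerator: 8×2737 − 222×87 = 2582
Denominator: √[(51408 − 49284)(10856 − 7569)] = √[2124 × 3287] = 2642.2695
r = 2582 / 2642.2695 ≈ 0.977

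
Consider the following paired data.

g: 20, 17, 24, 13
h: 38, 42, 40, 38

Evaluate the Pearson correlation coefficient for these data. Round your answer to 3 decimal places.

n = 4, Σg = 74, Σh = 158, Σg² = 1434, Σh² = 6252, Σgh = 2928
nΣgh − ΣgΣh = 11712 − 11692 = 20
nΣg² − (Σg)² = 5736 − 5476 = 260; nΣh² − (Σh)² = 25008 − 24964 = 44
r = 20 / √(260 × 44) = 20 / 106.9579 ≈ 0.187

0.187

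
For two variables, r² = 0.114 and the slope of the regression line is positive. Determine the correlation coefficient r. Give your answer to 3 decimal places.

|r| = √0.114 = 0.338
The association is positive, so r = 0.338.

0.338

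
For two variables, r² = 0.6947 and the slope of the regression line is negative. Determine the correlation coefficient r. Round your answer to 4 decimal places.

-0.8335

|r| = √0.6947 = 0.8335
The association is negative, so r = −0.8335.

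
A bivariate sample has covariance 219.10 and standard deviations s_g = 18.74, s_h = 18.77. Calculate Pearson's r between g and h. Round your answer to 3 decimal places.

0.623

r = Cov(g,h) / (s_g · s_h) = 219.10 / (18.74 × 18.77)
  = 219.10 / 351.7498 ≈ 0.623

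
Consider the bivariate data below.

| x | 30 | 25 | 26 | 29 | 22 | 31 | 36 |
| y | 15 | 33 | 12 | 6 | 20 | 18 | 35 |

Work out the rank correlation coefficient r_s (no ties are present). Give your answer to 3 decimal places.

0.107

Rank x: 5, 2, 3, 4, 1, 6, 7
Rank y: 3, 6, 2, 1, 5, 4, 7
d = rank(x) − rank(y): 2, -4, 1, 3, -4, 2, 0; Σd² = 50
ρ = 1 − 6Σd² / [n(n²−1)] = 1 − 6×50 / (7×48) = 1 − 300/336 ≈ 0.107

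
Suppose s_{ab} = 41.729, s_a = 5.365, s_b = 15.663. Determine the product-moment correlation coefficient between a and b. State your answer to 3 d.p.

r = Cov(a,b) / (s_a · s_b) = 41.729 / (5.365 × 15.663)
  = 41.729 / 84.0320 ≈ 0.497

0.497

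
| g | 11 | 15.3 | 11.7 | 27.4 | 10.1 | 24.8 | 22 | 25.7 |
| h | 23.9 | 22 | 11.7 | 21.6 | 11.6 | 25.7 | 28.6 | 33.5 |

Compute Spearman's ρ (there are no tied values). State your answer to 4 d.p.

0.5238

Rank g: 2, 4, 3, 8, 1, 6, 5, 7
Rank h: 5, 4, 2, 3, 1, 6, 7, 8
d = rank(g) − rank(h): -3, 0, 1, 5, 0, 0, -2, -1; Σd² = 40
ρ = 1 − 6Σd² / [n(n²−1)] = 1 − 6×40 / (8×63) = 1 − 240/504 ≈ 0.5238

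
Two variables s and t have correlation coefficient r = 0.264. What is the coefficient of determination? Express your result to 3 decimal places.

r² = (0.264)² = 0.070

0.070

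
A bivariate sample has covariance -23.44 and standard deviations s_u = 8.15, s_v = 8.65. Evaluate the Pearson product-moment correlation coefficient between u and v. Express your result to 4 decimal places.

-0.3325

r = Cov(u,v) / (s_u · s_v) = -23.44 / (8.15 × 8.65)
  = -23.44 / 70.4975 ≈ -0.3325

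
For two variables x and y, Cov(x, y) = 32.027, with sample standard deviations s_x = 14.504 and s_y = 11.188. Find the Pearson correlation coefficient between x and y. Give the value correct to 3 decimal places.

r = Cov(x,y) / (s_x · s_y) = 32.027 / (14.504 × 11.188)
  = 32.027 / 162.2708 ≈ 0.197

0.197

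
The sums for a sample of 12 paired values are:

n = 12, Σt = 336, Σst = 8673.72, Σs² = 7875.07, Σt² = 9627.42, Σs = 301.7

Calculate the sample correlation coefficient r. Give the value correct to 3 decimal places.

r = (nΣst − ΣsΣt) / √[(nΣs² − (Σs)²)(nΣt² − (Σt)²)]
Numerator: 12×8673.72 − 301.7×336 = 2713.44
Denominator: √[(94500.84 − 91022.89)(115529.04 − 112896)] = √[3477.95 × 2633.04] = 3026.1496
r = 2713.44 / 3026.1496 ≈ 0.897

0.897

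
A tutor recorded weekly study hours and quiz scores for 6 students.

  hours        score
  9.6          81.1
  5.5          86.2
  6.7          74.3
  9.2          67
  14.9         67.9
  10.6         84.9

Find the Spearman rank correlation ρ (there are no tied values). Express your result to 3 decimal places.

Rank hours: 4, 1, 2, 3, 6, 5
Rank score: 4, 6, 3, 1, 2, 5
d = rank(hours) − rank(score): 0, -5, -1, 2, 4, 0; Σd² = 46
ρ = 1 − 6Σd² / [n(n²−1)] = 1 − 6×46 / (6×35) = 1 − 276/210 ≈ -0.314

-0.314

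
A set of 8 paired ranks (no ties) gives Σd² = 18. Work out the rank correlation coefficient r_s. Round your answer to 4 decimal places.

ρ = 1 − 6Σd² / [n(n²−1)] = 1 − 6×18 / (8×63)
  = 1 − 108/504 = 1 − 0.21429 ≈ 0.7857

0.7857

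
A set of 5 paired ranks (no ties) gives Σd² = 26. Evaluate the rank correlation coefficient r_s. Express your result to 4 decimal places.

ρ = 1 − 6Σd² / [n(n²−1)] = 1 − 6×26 / (5×24)
  = 1 − 156/120 = 1 − 1.30000 ≈ -0.3000

-0.3000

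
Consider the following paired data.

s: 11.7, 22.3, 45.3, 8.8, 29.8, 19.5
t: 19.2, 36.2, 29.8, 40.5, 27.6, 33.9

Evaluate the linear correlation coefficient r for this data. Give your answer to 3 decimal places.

-0.131

n = 6, Σs = 137.4, Σt = 187.2, Σs² = 4032, Σt² = 6118.34, Σst = 4221.77
nΣst − ΣsΣt = 25330.62 − 25721.28 = -390.66
nΣs² − (Σs)² = 24192 − 18878.76 = 5313.24; nΣt² − (Σt)² = 36710.04 − 35043.84 = 1666.2
r = -390.66 / √(5313.24 × 1666.2) = -390.66 / 2975.3858 ≈ -0.131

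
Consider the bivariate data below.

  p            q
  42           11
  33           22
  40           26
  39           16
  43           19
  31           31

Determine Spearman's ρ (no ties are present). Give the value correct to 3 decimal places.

Rank p: 5, 2, 4, 3, 6, 1
Rank q: 1, 4, 5, 2, 3, 6
d = rank(p) − rank(q): 4, -2, -1, 1, 3, -5; Σd² = 56
ρ = 1 − 6Σd² / [n(n²−1)] = 1 − 6×56 / (6×35) = 1 − 336/210 ≈ -0.600

-0.600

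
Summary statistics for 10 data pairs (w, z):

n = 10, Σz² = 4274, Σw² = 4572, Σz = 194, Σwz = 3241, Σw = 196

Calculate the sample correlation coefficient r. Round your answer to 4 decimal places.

r = (nΣwz − ΣwΣz) / √[(nΣw² − (Σw)²)(nΣz² − (Σz)²)]
Numerator: 10×3241 − 196×194 = -5614
Denominator: √[(45720 − 38416)(42740 − 37636)] = √[7304 × 5104] = 6105.7036
r = -5614 / 6105.7036 ≈ -0.9195

-0.9195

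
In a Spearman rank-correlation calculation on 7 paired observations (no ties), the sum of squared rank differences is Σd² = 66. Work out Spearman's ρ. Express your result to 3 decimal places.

ρ = 1 − 6Σd² / [n(n²−1)] = 1 − 6×66 / (7×48)
  = 1 − 396/336 = 1 − 1.1786 ≈ -0.179

-0.179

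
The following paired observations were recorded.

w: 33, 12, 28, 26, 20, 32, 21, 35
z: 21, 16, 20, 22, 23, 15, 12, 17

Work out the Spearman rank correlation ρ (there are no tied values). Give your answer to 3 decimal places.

-0.024

Rank w: 7, 1, 5, 4, 2, 6, 3, 8
Rank z: 6, 3, 5, 7, 8, 2, 1, 4
d = rank(w) − rank(z): 1, -2, 0, -3, -6, 4, 2, 4; Σd² = 86
ρ = 1 − 6Σd² / [n(n²−1)] = 1 − 6×86 / (8×63) = 1 − 516/504 ≈ -0.024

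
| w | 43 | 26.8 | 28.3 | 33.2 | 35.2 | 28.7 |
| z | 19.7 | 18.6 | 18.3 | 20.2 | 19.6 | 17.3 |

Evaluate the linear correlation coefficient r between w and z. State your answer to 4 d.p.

n = 6, Σw = 195.2, Σz = 113.7, Σw² = 6533.1, Σz² = 2160.43, Σwz = 3720.54
nΣwz − ΣwΣz = 22323.24 − 22194.24 = 129
nΣw² − (Σw)² = 39198.6 − 38103.04 = 1095.56; nΣz² − (Σz)² = 12962.58 − 12927.69 = 34.89
r = 129 / √(1095.56 × 34.89) = 129 / 195.5098 ≈ 0.6598

0.6598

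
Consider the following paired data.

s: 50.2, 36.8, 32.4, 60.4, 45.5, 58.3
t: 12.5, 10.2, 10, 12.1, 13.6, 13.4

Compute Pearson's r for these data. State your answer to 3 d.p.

0.732

n = 6, Σs = 283.6, Σt = 71.8, Σs² = 14041.34, Σt² = 871.22, Σst = 3457.72
nΣst − ΣsΣt = 20746.32 − 20362.48 = 383.84
nΣs² − (Σs)² = 84248.04 − 80428.96 = 3819.08; nΣt² − (Σt)² = 5227.32 − 5155.24 = 72.08
r = 383.84 / √(3819.08 × 72.08) = 383.84 / 524.6706 ≈ 0.732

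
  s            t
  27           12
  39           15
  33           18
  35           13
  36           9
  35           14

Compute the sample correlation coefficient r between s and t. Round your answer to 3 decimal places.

0.074

n = 6, Σs = 205, Σt = 81, Σs² = 7085, Σt² = 1139, Σst = 2772
nΣst − ΣsΣt = 16632 − 16605 = 27
nΣs² − (Σs)² = 42510 − 42025 = 485; nΣt² − (Σt)² = 6834 − 6561 = 273
r = 27 / √(485 × 273) = 27 / 363.8750 ≈ 0.074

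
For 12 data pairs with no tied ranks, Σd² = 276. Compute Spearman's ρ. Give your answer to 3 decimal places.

0.035

ρ = 1 − 6Σd² / [n(n²−1)] = 1 − 6×276 / (12×143)
  = 1 − 1656/1716 = 1 − 0.9650 ≈ 0.035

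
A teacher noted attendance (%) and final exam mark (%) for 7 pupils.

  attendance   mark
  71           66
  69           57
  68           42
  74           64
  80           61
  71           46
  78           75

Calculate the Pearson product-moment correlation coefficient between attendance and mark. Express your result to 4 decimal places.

0.6496

n = 7, Σx = 511, Σy = 411, Σx² = 37427, Σy² = 24927, Σxy = 30207
nΣxy − ΣxΣy = 211449 − 210021 = 1428
nΣx² − (Σx)² = 261989 − 261121 = 868; nΣy² − (Σy)² = 174489 − 168921 = 5568
r = 1428 / √(868 × 5568) = 1428 / 2198.4140 ≈ 0.6496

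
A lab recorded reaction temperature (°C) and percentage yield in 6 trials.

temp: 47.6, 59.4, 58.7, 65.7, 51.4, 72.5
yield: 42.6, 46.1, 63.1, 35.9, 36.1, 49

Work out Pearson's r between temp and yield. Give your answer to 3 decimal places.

0.179

n = 6, Σx = 355.3, Σy = 272.8, Σx² = 21454.51, Σy² = 12914.6, Σxy = 16236.74
nΣxy − ΣxΣy = 97420.44 − 96925.84 = 494.6
nΣx² − (Σx)² = 128727.06 − 126238.09 = 2488.97; nΣy² − (Σy)² = 77487.6 − 74419.84 = 3067.76
r = 494.6 / √(2488.97 × 3067.76) = 494.6 / 2763.2522 ≈ 0.179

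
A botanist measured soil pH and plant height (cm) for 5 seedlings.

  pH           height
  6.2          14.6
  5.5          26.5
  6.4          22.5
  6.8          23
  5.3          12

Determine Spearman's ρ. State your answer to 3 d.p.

0.400

Rank pH: 3, 2, 4, 5, 1
Rank height: 2, 5, 3, 4, 1
d = rank(pH) − rank(height): 1, -3, 1, 1, 0; Σd² = 12
ρ = 1 − 6Σd² / [n(n²−1)] = 1 − 6×12 / (5×24) = 1 − 72/120 ≈ 0.400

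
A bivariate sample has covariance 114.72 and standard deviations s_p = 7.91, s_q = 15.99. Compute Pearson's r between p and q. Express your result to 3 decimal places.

0.907

r = Cov(p,q) / (s_p · s_q) = 114.72 / (7.91 × 15.99)
  = 114.72 / 126.4809 ≈ 0.907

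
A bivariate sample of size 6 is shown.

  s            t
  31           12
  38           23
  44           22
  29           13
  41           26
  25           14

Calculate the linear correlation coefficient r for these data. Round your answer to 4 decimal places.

n = 6, Σs = 208, Σt = 110, Σs² = 7488, Σt² = 2198, Σst = 4007
nΣst − ΣsΣt = 24042 − 22880 = 1162
nΣs² − (Σs)² = 44928 − 43264 = 1664; nΣt² − (Σt)² = 13188 − 12100 = 1088
r = 1162 / √(1664 × 1088) = 1162 / 1345.5229 ≈ 0.8636

0.8636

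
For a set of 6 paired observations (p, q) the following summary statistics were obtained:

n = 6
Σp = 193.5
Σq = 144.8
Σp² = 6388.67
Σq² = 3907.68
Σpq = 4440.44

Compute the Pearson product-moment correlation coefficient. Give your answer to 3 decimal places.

r = (nΣpq − ΣpΣq) / √[(nΣp² − (Σp)²)(nΣq² − (Σq)²)]
Numerator: 6×4440.44 − 193.5×144.8 = -1376.16
Denominator: √[(38332.02 − 37442.25)(23446.08 − 20967.04)] = √[889.77 × 2479.04] = 1485.1853
r = -1376.16 / 1485.1853 ≈ -0.927

-0.927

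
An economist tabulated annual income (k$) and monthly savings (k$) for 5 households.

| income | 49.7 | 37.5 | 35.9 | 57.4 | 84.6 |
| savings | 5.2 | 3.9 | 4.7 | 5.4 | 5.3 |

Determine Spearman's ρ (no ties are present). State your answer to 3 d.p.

Rank income: 3, 2, 1, 4, 5
Rank savings: 3, 1, 2, 5, 4
d = rank(income) − rank(savings): 0, 1, -1, -1, 1; Σd² = 4
ρ = 1 − 6Σd² / [n(n²−1)] = 1 − 6×4 / (5×24) = 1 − 24/120 ≈ 0.800

0.800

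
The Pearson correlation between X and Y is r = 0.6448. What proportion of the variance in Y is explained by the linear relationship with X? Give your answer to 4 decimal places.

r² = (0.6448)² = 0.4158

0.4158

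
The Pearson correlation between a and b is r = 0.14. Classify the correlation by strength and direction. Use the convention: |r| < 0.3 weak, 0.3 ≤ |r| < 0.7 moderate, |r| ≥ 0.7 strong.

weak positive

r = 0.14 > 0 so the relationship is positive.
|r| = 0.14, which falls in the weak range.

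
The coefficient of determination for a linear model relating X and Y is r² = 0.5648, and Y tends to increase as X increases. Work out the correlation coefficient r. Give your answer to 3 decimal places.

0.752

|r| = √0.5648 = 0.752
The association is positive, so r = 0.752.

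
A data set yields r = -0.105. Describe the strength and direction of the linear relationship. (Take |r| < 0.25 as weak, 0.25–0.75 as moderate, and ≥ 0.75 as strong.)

weak negative

r = -0.105 < 0 so the relationship is negative.
|r| = 0.105, which falls in the weak range.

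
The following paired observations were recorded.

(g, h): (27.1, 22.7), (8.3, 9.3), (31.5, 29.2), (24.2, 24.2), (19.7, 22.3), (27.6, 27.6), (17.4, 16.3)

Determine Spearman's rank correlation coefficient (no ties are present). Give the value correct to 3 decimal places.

0.964

Rank g: 5, 1, 7, 4, 3, 6, 2
Rank h: 4, 1, 7, 5, 3, 6, 2
d = rank(g) − rank(h): 1, 0, 0, -1, 0, 0, 0; Σd² = 2
ρ = 1 − 6Σd² / [n(n²−1)] = 1 − 6×2 / (7×48) = 1 − 12/336 ≈ 0.964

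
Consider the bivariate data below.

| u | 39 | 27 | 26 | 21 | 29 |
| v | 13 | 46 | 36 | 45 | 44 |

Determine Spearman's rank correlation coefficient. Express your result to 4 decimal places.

-0.5000

Rank u: 5, 3, 2, 1, 4
Rank v: 1, 5, 2, 4, 3
d = rank(u) − rank(v): 4, -2, 0, -3, 1; Σd² = 30
ρ = 1 − 6Σd² / [n(n²−1)] = 1 − 6×30 / (5×24) = 1 − 180/120 ≈ -0.5000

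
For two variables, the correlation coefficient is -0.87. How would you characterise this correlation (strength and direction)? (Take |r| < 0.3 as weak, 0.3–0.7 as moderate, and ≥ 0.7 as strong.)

strong negative

r = -0.87 < 0 so the relationship is negative.
|r| = 0.87, which falls in the strong range.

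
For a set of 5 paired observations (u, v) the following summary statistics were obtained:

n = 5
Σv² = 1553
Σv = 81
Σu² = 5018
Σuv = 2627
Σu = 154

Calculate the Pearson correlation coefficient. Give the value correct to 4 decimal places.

r = (nΣuv − ΣuΣv) / √[(nΣu² − (Σu)²)(nΣv² − (Σv)²)]
Numerator: 5×2627 − 154×81 = 661
Denominator: √[(25090 − 23716)(7765 − 6561)] = √[1374 × 1204] = 1286.1944
r = 661 / 1286.1944 ≈ 0.5139

0.5139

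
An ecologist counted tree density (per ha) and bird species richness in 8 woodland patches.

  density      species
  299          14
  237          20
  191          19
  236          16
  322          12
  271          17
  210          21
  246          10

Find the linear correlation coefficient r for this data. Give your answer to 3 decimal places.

-0.643

n = 8, Σx = 2012, Σy = 129, Σx² = 519488, Σy² = 2187, Σxy = 31672
nΣxy − ΣxΣy = 253376 − 259548 = -6172
nΣx² − (Σx)² = 4155904 − 4048144 = 107760; nΣy² − (Σy)² = 17496 − 16641 = 855
r = -6172 / √(107760 × 855) = -6172 / 9598.6874 ≈ -0.643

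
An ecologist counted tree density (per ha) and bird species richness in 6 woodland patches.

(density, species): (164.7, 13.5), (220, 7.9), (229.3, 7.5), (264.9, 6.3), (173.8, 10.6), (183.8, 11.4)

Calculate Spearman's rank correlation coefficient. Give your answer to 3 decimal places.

-0.943

Rank density: 1, 4, 5, 6, 2, 3
Rank species: 6, 3, 2, 1, 4, 5
d = rank(density) − rank(species): -5, 1, 3, 5, -2, -2; Σd² = 68
ρ = 1 − 6Σd² / [n(n²−1)] = 1 − 6×68 / (6×35) = 1 − 408/210 ≈ -0.943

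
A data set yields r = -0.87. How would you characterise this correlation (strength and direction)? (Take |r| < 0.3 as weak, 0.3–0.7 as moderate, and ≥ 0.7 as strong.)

strong negative

r = -0.87 < 0 so the relationship is negative.
|r| = 0.87, which falls in the strong range.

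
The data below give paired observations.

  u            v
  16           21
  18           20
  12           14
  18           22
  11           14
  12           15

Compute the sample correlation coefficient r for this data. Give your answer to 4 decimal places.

n = 6, Σu = 87, Σv = 106, Σu² = 1313, Σv² = 1942, Σuv = 1594
nΣuv − ΣuΣv = 9564 − 9222 = 342
nΣu² − (Σu)² = 7878 − 7569 = 309; nΣv² − (Σv)² = 11652 − 11236 = 416
r = 342 / √(309 × 416) = 342 / 358.5303 ≈ 0.9539

0.9539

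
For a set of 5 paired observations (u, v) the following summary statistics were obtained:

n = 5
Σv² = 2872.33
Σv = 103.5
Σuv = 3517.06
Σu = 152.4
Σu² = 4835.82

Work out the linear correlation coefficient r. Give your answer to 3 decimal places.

0.971

r = (nΣuv − ΣuΣv) / √[(nΣu² − (Σu)²)(nΣv² − (Σv)²)]
Numerator: 5×3517.06 − 152.4×103.5 = 1811.9
Denominator: √[(24179.1 − 23225.76)(14361.65 − 10712.25)] = √[953.34 × 3649.4] = 1865.2397
r = 1811.9 / 1865.2397 ≈ 0.971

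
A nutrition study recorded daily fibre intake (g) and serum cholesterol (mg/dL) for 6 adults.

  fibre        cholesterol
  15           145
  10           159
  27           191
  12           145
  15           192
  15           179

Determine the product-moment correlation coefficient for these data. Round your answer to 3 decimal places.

n = 6, Σx = 94, Σy = 1011, Σx² = 1648, Σy² = 172717, Σxy = 16227
nΣxy − ΣxΣy = 97362 − 95034 = 2328
nΣx² − (Σx)² = 9888 − 8836 = 1052; nΣy² − (Σy)² = 1036302 − 1022121 = 14181
r = 2328 / √(1052 × 14181) = 2328 / 3862.4360 ≈ 0.603

0.603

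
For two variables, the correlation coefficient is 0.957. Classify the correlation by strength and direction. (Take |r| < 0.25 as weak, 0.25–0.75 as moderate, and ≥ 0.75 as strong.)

strong positive

r = 0.957 > 0 so the relationship is positive.
|r| = 0.957, which falls in the strong range.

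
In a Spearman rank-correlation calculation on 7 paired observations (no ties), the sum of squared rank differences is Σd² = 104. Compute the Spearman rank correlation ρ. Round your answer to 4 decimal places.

ρ = 1 − 6Σd² / [n(n²−1)] = 1 − 6×104 / (7×48)
  = 1 − 624/336 = 1 − 1.85714 ≈ -0.8571

-0.8571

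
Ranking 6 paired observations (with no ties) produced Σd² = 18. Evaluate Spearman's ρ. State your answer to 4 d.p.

0.4857

ρ = 1 − 6Σd² / [n(n²−1)] = 1 − 6×18 / (6×35)
  = 1 − 108/210 = 1 − 0.51429 ≈ 0.4857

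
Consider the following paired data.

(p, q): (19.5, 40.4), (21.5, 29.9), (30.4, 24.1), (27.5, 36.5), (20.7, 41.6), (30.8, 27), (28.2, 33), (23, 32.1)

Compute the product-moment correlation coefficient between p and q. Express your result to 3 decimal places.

n = 8, Σp = 201.6, Σq = 264.6, Σp² = 5224.28, Σq² = 9018.2, Σpq = 6528.66
nΣpq − ΣpΣq = 52229.28 − 53343.36 = -1114.08
nΣp² − (Σp)² = 41794.24 − 40642.56 = 1151.68; nΣq² − (Σq)² = 72145.6 − 70013.16 = 2132.44
r = -1114.08 / √(1151.68 × 2132.44) = -1114.08 / 1567.1275 ≈ -0.711

-0.711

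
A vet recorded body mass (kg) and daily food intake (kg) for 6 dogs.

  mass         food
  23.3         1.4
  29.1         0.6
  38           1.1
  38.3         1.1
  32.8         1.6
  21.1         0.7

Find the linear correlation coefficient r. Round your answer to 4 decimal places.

0.2447

n = 6, Σx = 182.6, Σy = 6.5, Σx² = 5821.64, Σy² = 7.79, Σxy = 201.26
nΣxy − ΣxΣy = 1207.56 − 1186.9 = 20.66
nΣx² − (Σx)² = 34929.84 − 33342.76 = 1587.08; nΣy² − (Σy)² = 46.74 − 42.25 = 4.49
r = 20.66 / √(1587.08 × 4.49) = 20.66 / 84.4156 ≈ 0.2447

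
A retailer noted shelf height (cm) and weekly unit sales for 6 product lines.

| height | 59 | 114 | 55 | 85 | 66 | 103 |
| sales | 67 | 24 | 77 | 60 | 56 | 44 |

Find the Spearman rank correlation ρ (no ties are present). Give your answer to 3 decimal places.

-0.943

Rank height: 2, 6, 1, 4, 3, 5
Rank sales: 5, 1, 6, 4, 3, 2
d = rank(height) − rank(sales): -3, 5, -5, 0, 0, 3; Σd² = 68
ρ = 1 − 6Σd² / [n(n²−1)] = 1 − 6×68 / (6×35) = 1 − 408/210 ≈ -0.943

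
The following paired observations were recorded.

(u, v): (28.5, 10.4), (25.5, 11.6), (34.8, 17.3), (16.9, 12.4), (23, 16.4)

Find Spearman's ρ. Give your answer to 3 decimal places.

Rank u: 4, 3, 5, 1, 2
Rank v: 1, 2, 5, 3, 4
d = rank(u) − rank(v): 3, 1, 0, -2, -2; Σd² = 18
ρ = 1 − 6Σd² / [n(n²−1)] = 1 − 6×18 / (5×24) = 1 − 108/120 ≈ 0.100

0.100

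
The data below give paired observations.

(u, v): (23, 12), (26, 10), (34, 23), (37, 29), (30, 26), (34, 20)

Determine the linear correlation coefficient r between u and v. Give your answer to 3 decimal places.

0.839

n = 6, Σu = 184, Σv = 120, Σu² = 5786, Σv² = 2690, Σuv = 3851
nΣuv − ΣuΣv = 23106 − 22080 = 1026
nΣu² − (Σu)² = 34716 − 33856 = 860; nΣv² − (Σv)² = 16140 − 14400 = 1740
r = 1026 / √(860 × 1740) = 1026 / 1223.2743 ≈ 0.839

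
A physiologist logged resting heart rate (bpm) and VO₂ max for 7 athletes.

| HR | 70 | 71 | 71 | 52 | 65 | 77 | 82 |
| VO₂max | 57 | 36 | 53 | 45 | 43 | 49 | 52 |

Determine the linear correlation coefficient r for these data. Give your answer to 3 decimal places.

0.313

n = 7, Σx = 488, Σy = 335, Σx² = 34564, Σy² = 16333, Σxy = 23481
nΣxy − ΣxΣy = 164367 − 163480 = 887
nΣx² − (Σx)² = 241948 − 238144 = 3804; nΣy² − (Σy)² = 114331 − 112225 = 2106
r = 887 / √(3804 × 2106) = 887 / 2830.4106 ≈ 0.313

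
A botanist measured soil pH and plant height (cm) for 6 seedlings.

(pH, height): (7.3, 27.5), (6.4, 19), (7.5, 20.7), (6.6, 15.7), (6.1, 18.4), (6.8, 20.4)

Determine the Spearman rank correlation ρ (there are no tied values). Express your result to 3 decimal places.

Rank pH: 5, 2, 6, 3, 1, 4
Rank height: 6, 3, 5, 1, 2, 4
d = rank(pH) − rank(height): -1, -1, 1, 2, -1, 0; Σd² = 8
ρ = 1 − 6Σd² / [n(n²−1)] = 1 − 6×8 / (6×35) = 1 − 48/210 ≈ 0.771

0.771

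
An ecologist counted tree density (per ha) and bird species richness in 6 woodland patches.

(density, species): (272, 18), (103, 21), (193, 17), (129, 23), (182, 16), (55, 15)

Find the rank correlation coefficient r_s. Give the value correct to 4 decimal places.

Rank density: 6, 2, 5, 3, 4, 1
Rank species: 4, 5, 3, 6, 2, 1
d = rank(density) − rank(species): 2, -3, 2, -3, 2, 0; Σd² = 30
ρ = 1 − 6Σd² / [n(n²−1)] = 1 − 6×30 / (6×35) = 1 − 180/210 ≈ 0.1429

0.1429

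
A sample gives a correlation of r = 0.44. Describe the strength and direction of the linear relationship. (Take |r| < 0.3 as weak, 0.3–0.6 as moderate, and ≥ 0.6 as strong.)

r = 0.44 > 0 so the relationship is positive.
|r| = 0.44, which falls in the moderate range.

moderate positive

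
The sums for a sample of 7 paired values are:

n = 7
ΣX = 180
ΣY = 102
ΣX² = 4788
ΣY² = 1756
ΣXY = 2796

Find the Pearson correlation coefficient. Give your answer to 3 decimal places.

r = (nΣXY − ΣXΣY) / √[(nΣX² − (ΣX)²)(nΣY² − (ΣY)²)]
Numerator: 7×2796 − 180×102 = 1212
Denominator: √[(33516 − 32400)(12292 − 10404)] = √[1116 × 1888] = 1451.5537
r = 1212 / 1451.5537 ≈ 0.835

0.835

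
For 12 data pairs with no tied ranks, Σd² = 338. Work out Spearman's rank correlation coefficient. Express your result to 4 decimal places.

-0.1818

ρ = 1 − 6Σd² / [n(n²−1)] = 1 − 6×338 / (12×143)
  = 1 − 2028/1716 = 1 − 1.18182 ≈ -0.1818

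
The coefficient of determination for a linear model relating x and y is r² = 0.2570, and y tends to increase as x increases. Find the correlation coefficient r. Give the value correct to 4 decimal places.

0.5070

|r| = √0.2570 = 0.5070
The association is positive, so r = 0.5070.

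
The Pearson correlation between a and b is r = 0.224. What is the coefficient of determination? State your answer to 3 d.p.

r² = (0.224)² = 0.050

0.050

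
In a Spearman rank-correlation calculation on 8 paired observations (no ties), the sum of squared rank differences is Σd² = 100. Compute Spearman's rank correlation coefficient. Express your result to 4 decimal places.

ρ = 1 − 6Σd² / [n(n²−1)] = 1 − 6×100 / (8×63)
  = 1 − 600/504 = 1 − 1.19048 ≈ -0.1905

-0.1905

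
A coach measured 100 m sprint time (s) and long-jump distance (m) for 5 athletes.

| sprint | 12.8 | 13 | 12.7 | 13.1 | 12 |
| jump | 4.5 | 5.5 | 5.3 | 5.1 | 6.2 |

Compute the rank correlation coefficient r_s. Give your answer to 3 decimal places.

-0.500

Rank sprint: 3, 4, 2, 5, 1
Rank jump: 1, 4, 3, 2, 5
d = rank(sprint) − rank(jump): 2, 0, -1, 3, -4; Σd² = 30
ρ = 1 − 6Σd² / [n(n²−1)] = 1 − 6×30 / (5×24) = 1 − 180/120 ≈ -0.500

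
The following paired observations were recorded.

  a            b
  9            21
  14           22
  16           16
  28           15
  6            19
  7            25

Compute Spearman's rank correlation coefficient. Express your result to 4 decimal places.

Rank a: 3, 4, 5, 6, 1, 2
Rank b: 4, 5, 2, 1, 3, 6
d = rank(a) − rank(b): -1, -1, 3, 5, -2, -4; Σd² = 56
ρ = 1 − 6Σd² / [n(n²−1)] = 1 − 6×56 / (6×35) = 1 − 336/210 ≈ -0.6000

-0.6000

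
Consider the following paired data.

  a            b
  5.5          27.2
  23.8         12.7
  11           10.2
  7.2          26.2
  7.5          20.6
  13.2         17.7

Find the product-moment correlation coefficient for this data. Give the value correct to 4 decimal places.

-0.6959

n = 6, Σa = 68.2, Σb = 114.6, Σa² = 1000.02, Σb² = 2429.26, Σab = 1140.84
nΣab − ΣaΣb = 6845.04 − 7815.72 = -970.68
nΣa² − (Σa)² = 6000.12 − 4651.24 = 1348.88; nΣb² − (Σb)² = 14575.56 − 13133.16 = 1442.4
r = -970.68 / √(1348.88 × 1442.4) = -970.68 / 1394.8564 ≈ -0.6959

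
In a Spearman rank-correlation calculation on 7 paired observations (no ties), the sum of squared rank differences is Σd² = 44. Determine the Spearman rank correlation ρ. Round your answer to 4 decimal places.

ρ = 1 − 6Σd² / [n(n²−1)] = 1 − 6×44 / (7×48)
  = 1 − 264/336 = 1 − 0.78571 ≈ 0.2143

0.2143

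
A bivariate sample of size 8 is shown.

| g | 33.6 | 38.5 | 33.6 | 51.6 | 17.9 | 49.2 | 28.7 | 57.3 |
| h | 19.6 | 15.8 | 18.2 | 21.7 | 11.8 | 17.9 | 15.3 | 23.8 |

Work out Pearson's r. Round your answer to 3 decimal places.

0.866

n = 8, Σg = 310.4, Σh = 144.1, Σg² = 13250.76, Σh² = 2696.11, Σgh = 5892.85
nΣgh − ΣgΣh = 47142.8 − 44728.64 = 2414.16
nΣg² − (Σg)² = 106006.08 − 96348.16 = 9657.92; nΣh² − (Σh)² = 21568.88 − 20764.81 = 804.07
r = 2414.16 / √(9657.92 × 804.07) = 2414.16 / 2786.6905 ≈ 0.866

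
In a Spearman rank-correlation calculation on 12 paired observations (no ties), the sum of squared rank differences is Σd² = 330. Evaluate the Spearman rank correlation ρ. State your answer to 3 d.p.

-0.154

ρ = 1 − 6Σd² / [n(n²−1)] = 1 − 6×330 / (12×143)
  = 1 − 1980/1716 = 1 − 1.1538 ≈ -0.154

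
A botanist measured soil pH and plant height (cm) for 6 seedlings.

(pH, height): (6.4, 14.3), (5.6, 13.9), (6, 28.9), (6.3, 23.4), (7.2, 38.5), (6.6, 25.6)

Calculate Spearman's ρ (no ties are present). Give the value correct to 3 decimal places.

0.600

Rank pH: 4, 1, 2, 3, 6, 5
Rank height: 2, 1, 5, 3, 6, 4
d = rank(pH) − rank(height): 2, 0, -3, 0, 0, 1; Σd² = 14
ρ = 1 − 6Σd² / [n(n²−1)] = 1 − 6×14 / (6×35) = 1 − 84/210 ≈ 0.600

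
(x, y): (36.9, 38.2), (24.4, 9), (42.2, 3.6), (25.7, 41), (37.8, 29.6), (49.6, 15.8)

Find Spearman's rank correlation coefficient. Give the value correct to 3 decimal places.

-0.314

Rank x: 3, 1, 5, 2, 4, 6
Rank y: 5, 2, 1, 6, 4, 3
d = rank(x) − rank(y): -2, -1, 4, -4, 0, 3; Σd² = 46
ρ = 1 − 6Σd² / [n(n²−1)] = 1 − 6×46 / (6×35) = 1 − 276/210 ≈ -0.314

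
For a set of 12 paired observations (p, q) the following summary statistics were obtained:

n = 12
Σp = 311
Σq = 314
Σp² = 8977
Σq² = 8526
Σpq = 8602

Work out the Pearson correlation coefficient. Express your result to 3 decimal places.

r = (nΣpq − ΣpΣq) / √[(nΣp² − (Σp)²)(nΣq² − (Σq)²)]
Numerator: 12×8602 − 311×314 = 5570
Denominator: √[(107724 − 96721)(102312 − 98596)] = √[11003 × 3716] = 6394.3059
r = 5570 / 6394.3059 ≈ 0.871

0.871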